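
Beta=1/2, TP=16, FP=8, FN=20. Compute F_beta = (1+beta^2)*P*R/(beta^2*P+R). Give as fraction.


P = TP/(TP+FP) = 16/24 = 2/3
R = TP/(TP+FN) = 16/36 = 4/9
beta^2 = 1/2^2 = 1/4
(1 + beta^2) = 5/4
Numerator = (1+beta^2)*P*R = 10/27
Denominator = beta^2*P + R = 1/6 + 4/9 = 11/18
F_beta = 20/33

20/33


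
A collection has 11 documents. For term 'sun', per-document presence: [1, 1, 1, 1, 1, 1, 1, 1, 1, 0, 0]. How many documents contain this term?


Checking each document for 'sun':
Doc 1: present
Doc 2: present
Doc 3: present
Doc 4: present
Doc 5: present
Doc 6: present
Doc 7: present
Doc 8: present
Doc 9: present
Doc 10: absent
Doc 11: absent
df = sum of presences = 1 + 1 + 1 + 1 + 1 + 1 + 1 + 1 + 1 + 0 + 0 = 9

9


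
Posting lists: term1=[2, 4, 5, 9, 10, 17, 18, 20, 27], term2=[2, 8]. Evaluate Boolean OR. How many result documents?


Boolean OR: find union of posting lists
term1 docs: [2, 4, 5, 9, 10, 17, 18, 20, 27]
term2 docs: [2, 8]
Union: [2, 4, 5, 8, 9, 10, 17, 18, 20, 27]
|union| = 10

10


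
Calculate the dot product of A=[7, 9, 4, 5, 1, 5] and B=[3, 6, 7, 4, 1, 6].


Dot product = sum of element-wise products
A[0]*B[0] = 7*3 = 21
A[1]*B[1] = 9*6 = 54
A[2]*B[2] = 4*7 = 28
A[3]*B[3] = 5*4 = 20
A[4]*B[4] = 1*1 = 1
A[5]*B[5] = 5*6 = 30
Sum = 21 + 54 + 28 + 20 + 1 + 30 = 154

154


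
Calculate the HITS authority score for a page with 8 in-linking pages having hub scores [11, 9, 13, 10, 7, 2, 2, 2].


Authority = sum of hub scores of in-linkers
In-link 1: hub score = 11
In-link 2: hub score = 9
In-link 3: hub score = 13
In-link 4: hub score = 10
In-link 5: hub score = 7
In-link 6: hub score = 2
In-link 7: hub score = 2
In-link 8: hub score = 2
Authority = 11 + 9 + 13 + 10 + 7 + 2 + 2 + 2 = 56

56


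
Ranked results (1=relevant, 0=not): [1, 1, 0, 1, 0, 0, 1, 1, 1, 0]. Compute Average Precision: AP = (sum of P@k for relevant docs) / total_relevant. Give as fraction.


Computing P@k for each relevant position:
Position 1: relevant, P@1 = 1/1 = 1
Position 2: relevant, P@2 = 2/2 = 1
Position 3: not relevant
Position 4: relevant, P@4 = 3/4 = 3/4
Position 5: not relevant
Position 6: not relevant
Position 7: relevant, P@7 = 4/7 = 4/7
Position 8: relevant, P@8 = 5/8 = 5/8
Position 9: relevant, P@9 = 6/9 = 2/3
Position 10: not relevant
Sum of P@k = 1 + 1 + 3/4 + 4/7 + 5/8 + 2/3 = 775/168
AP = 775/168 / 6 = 775/1008

775/1008


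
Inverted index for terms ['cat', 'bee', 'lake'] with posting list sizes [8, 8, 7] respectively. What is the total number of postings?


Summing posting list sizes:
'cat': 8 postings
'bee': 8 postings
'lake': 7 postings
Total = 8 + 8 + 7 = 23

23


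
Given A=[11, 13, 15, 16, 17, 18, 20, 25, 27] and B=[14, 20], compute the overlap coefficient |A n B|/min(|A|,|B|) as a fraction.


A intersect B = [20]
|A intersect B| = 1
min(|A|, |B|) = min(9, 2) = 2
Overlap = 1 / 2 = 1/2

1/2


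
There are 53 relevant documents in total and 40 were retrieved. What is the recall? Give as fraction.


Recall = retrieved_relevant / total_relevant
= 40 / 53
= 40 / (40 + 13)
= 40/53

40/53


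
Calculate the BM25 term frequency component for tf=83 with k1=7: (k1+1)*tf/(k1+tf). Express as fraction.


BM25 TF component = (k1+1)*tf / (k1+tf)
k1 = 7, tf = 83
Numerator = (7+1)*83 = 664
Denominator = 7 + 83 = 90
= 664/90 = 332/45

332/45


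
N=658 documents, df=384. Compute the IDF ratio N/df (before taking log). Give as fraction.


IDF ratio = N / df
= 658 / 384
= 329/192

329/192


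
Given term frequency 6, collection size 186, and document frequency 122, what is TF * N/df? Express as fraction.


TF * (N/df)
= 6 * (186/122)
= 6 * 93/61
= 558/61

558/61


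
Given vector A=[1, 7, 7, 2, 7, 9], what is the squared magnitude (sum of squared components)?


|A|^2 = sum of squared components
A[0]^2 = 1^2 = 1
A[1]^2 = 7^2 = 49
A[2]^2 = 7^2 = 49
A[3]^2 = 2^2 = 4
A[4]^2 = 7^2 = 49
A[5]^2 = 9^2 = 81
Sum = 1 + 49 + 49 + 4 + 49 + 81 = 233

233


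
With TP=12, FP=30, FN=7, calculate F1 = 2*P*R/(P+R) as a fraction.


F1 = 2 * P * R / (P + R)
P = TP/(TP+FP) = 12/42 = 2/7
R = TP/(TP+FN) = 12/19 = 12/19
2 * P * R = 2 * 2/7 * 12/19 = 48/133
P + R = 2/7 + 12/19 = 122/133
F1 = 48/133 / 122/133 = 24/61

24/61


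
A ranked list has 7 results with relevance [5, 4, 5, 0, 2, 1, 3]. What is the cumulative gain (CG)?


Cumulative Gain = sum of relevance scores
Position 1: rel=5, running sum=5
Position 2: rel=4, running sum=9
Position 3: rel=5, running sum=14
Position 4: rel=0, running sum=14
Position 5: rel=2, running sum=16
Position 6: rel=1, running sum=17
Position 7: rel=3, running sum=20
CG = 20

20


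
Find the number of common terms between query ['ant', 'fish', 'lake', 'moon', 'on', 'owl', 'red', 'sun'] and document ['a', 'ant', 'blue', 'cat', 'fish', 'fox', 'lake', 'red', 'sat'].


Query terms: ['ant', 'fish', 'lake', 'moon', 'on', 'owl', 'red', 'sun']
Document terms: ['a', 'ant', 'blue', 'cat', 'fish', 'fox', 'lake', 'red', 'sat']
Common terms: ['ant', 'fish', 'lake', 'red']
Overlap count = 4

4


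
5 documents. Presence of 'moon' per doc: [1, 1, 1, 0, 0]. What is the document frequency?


Checking each document for 'moon':
Doc 1: present
Doc 2: present
Doc 3: present
Doc 4: absent
Doc 5: absent
df = sum of presences = 1 + 1 + 1 + 0 + 0 = 3

3


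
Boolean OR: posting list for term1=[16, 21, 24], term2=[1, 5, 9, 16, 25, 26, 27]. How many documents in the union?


Boolean OR: find union of posting lists
term1 docs: [16, 21, 24]
term2 docs: [1, 5, 9, 16, 25, 26, 27]
Union: [1, 5, 9, 16, 21, 24, 25, 26, 27]
|union| = 9

9


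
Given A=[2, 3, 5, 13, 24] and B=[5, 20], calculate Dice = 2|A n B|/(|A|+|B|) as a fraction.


A intersect B = [5]
|A intersect B| = 1
|A| = 5, |B| = 2
Dice = 2*1 / (5+2)
= 2 / 7 = 2/7

2/7


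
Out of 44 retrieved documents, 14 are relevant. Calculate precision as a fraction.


Precision = relevant_retrieved / total_retrieved
= 14 / 44
= 14 / (14 + 30)
= 7/22

7/22


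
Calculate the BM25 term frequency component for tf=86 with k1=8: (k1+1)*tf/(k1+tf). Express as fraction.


BM25 TF component = (k1+1)*tf / (k1+tf)
k1 = 8, tf = 86
Numerator = (8+1)*86 = 774
Denominator = 8 + 86 = 94
= 774/94 = 387/47

387/47


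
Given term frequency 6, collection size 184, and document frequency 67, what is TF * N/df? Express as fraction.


TF * (N/df)
= 6 * (184/67)
= 6 * 184/67
= 1104/67

1104/67


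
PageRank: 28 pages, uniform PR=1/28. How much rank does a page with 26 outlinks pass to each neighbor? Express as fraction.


Initial PR = 1/28 = 1/28
Outlinks = 26
Contribution per link = PR / outlinks
= 1/28 / 26
= 1/728

1/728


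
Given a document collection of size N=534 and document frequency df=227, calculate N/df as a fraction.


IDF ratio = N / df
= 534 / 227
= 534/227

534/227


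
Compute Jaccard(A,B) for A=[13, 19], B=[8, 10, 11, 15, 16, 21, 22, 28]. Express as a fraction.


A intersect B = []
|A intersect B| = 0
A union B = [8, 10, 11, 13, 15, 16, 19, 21, 22, 28]
|A union B| = 10
Jaccard = 0/10 = 0

0


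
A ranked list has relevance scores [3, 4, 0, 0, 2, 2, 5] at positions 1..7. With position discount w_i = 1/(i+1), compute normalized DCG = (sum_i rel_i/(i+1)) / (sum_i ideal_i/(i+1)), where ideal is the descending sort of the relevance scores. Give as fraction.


Position discount weights w_i = 1/(i+1) for i=1..7:
Weights = [1/2, 1/3, 1/4, 1/5, 1/6, 1/7, 1/8]
Actual relevance: [3, 4, 0, 0, 2, 2, 5]
DCG = 3/2 + 4/3 + 0/4 + 0/5 + 2/6 + 2/7 + 5/8 = 685/168
Ideal relevance (sorted desc): [5, 4, 3, 2, 2, 0, 0]
Ideal DCG = 5/2 + 4/3 + 3/4 + 2/5 + 2/6 + 0/7 + 0/8 = 319/60
nDCG = DCG / ideal_DCG = 685/168 / 319/60 = 3425/4466

3425/4466


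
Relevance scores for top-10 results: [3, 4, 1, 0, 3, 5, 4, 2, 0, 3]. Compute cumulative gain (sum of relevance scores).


Cumulative Gain = sum of relevance scores
Position 1: rel=3, running sum=3
Position 2: rel=4, running sum=7
Position 3: rel=1, running sum=8
Position 4: rel=0, running sum=8
Position 5: rel=3, running sum=11
Position 6: rel=5, running sum=16
Position 7: rel=4, running sum=20
Position 8: rel=2, running sum=22
Position 9: rel=0, running sum=22
Position 10: rel=3, running sum=25
CG = 25

25


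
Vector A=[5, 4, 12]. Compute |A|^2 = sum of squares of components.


|A|^2 = sum of squared components
A[0]^2 = 5^2 = 25
A[1]^2 = 4^2 = 16
A[2]^2 = 12^2 = 144
Sum = 25 + 16 + 144 = 185

185


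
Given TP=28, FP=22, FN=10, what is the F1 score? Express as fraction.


F1 = 2 * P * R / (P + R)
P = TP/(TP+FP) = 28/50 = 14/25
R = TP/(TP+FN) = 28/38 = 14/19
2 * P * R = 2 * 14/25 * 14/19 = 392/475
P + R = 14/25 + 14/19 = 616/475
F1 = 392/475 / 616/475 = 7/11

7/11


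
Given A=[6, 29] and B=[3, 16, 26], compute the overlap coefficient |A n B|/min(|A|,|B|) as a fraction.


A intersect B = []
|A intersect B| = 0
min(|A|, |B|) = min(2, 3) = 2
Overlap = 0 / 2 = 0

0


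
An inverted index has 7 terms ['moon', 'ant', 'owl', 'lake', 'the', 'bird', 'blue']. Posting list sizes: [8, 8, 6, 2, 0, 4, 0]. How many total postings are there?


Summing posting list sizes:
'moon': 8 postings
'ant': 8 postings
'owl': 6 postings
'lake': 2 postings
'the': 0 postings
'bird': 4 postings
'blue': 0 postings
Total = 8 + 8 + 6 + 2 + 0 + 4 + 0 = 28

28


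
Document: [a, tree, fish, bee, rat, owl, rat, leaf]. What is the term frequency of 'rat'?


Document has 8 words
Scanning for 'rat':
Found at positions: [4, 6]
Count = 2

2


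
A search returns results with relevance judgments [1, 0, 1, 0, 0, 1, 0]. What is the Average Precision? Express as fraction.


Computing P@k for each relevant position:
Position 1: relevant, P@1 = 1/1 = 1
Position 2: not relevant
Position 3: relevant, P@3 = 2/3 = 2/3
Position 4: not relevant
Position 5: not relevant
Position 6: relevant, P@6 = 3/6 = 1/2
Position 7: not relevant
Sum of P@k = 1 + 2/3 + 1/2 = 13/6
AP = 13/6 / 3 = 13/18

13/18


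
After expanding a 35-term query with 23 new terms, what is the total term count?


Original terms: 35
Expansion terms: 23
Total = 35 + 23 = 58

58


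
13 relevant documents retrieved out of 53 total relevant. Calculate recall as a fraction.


Recall = retrieved_relevant / total_relevant
= 13 / 53
= 13 / (13 + 40)
= 13/53

13/53


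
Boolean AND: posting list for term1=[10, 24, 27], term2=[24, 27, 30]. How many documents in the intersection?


Boolean AND: find intersection of posting lists
term1 docs: [10, 24, 27]
term2 docs: [24, 27, 30]
Intersection: [24, 27]
|intersection| = 2

2


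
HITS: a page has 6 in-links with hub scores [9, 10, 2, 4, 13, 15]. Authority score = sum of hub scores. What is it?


Authority = sum of hub scores of in-linkers
In-link 1: hub score = 9
In-link 2: hub score = 10
In-link 3: hub score = 2
In-link 4: hub score = 4
In-link 5: hub score = 13
In-link 6: hub score = 15
Authority = 9 + 10 + 2 + 4 + 13 + 15 = 53

53


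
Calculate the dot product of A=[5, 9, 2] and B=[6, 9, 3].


Dot product = sum of element-wise products
A[0]*B[0] = 5*6 = 30
A[1]*B[1] = 9*9 = 81
A[2]*B[2] = 2*3 = 6
Sum = 30 + 81 + 6 = 117

117


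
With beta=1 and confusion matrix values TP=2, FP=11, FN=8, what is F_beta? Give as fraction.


P = TP/(TP+FP) = 2/13 = 2/13
R = TP/(TP+FN) = 2/10 = 1/5
beta^2 = 1^2 = 1
(1 + beta^2) = 2
Numerator = (1+beta^2)*P*R = 4/65
Denominator = beta^2*P + R = 2/13 + 1/5 = 23/65
F_beta = 4/23

4/23


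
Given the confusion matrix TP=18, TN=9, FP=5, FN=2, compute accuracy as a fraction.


Accuracy = (TP + TN) / (TP + TN + FP + FN)
TP + TN = 18 + 9 = 27
Total = 18 + 9 + 5 + 2 = 34
Accuracy = 27 / 34 = 27/34

27/34


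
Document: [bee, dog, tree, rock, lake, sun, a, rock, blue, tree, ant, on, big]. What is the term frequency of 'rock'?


Document has 13 words
Scanning for 'rock':
Found at positions: [3, 7]
Count = 2

2


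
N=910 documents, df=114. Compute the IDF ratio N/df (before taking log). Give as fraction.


IDF ratio = N / df
= 910 / 114
= 455/57

455/57


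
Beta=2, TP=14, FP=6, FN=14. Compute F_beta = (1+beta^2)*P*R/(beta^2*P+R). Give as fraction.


P = TP/(TP+FP) = 14/20 = 7/10
R = TP/(TP+FN) = 14/28 = 1/2
beta^2 = 2^2 = 4
(1 + beta^2) = 5
Numerator = (1+beta^2)*P*R = 7/4
Denominator = beta^2*P + R = 14/5 + 1/2 = 33/10
F_beta = 35/66

35/66


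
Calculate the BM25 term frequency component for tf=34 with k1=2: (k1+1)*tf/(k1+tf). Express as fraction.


BM25 TF component = (k1+1)*tf / (k1+tf)
k1 = 2, tf = 34
Numerator = (2+1)*34 = 102
Denominator = 2 + 34 = 36
= 102/36 = 17/6

17/6


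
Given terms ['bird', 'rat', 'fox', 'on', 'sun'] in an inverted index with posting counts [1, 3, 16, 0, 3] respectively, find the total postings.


Summing posting list sizes:
'bird': 1 postings
'rat': 3 postings
'fox': 16 postings
'on': 0 postings
'sun': 3 postings
Total = 1 + 3 + 16 + 0 + 3 = 23

23


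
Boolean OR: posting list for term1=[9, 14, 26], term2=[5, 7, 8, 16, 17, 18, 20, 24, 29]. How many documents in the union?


Boolean OR: find union of posting lists
term1 docs: [9, 14, 26]
term2 docs: [5, 7, 8, 16, 17, 18, 20, 24, 29]
Union: [5, 7, 8, 9, 14, 16, 17, 18, 20, 24, 26, 29]
|union| = 12

12


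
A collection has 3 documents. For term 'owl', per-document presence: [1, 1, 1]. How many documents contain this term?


Checking each document for 'owl':
Doc 1: present
Doc 2: present
Doc 3: present
df = sum of presences = 1 + 1 + 1 = 3

3


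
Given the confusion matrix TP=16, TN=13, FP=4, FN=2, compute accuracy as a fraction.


Accuracy = (TP + TN) / (TP + TN + FP + FN)
TP + TN = 16 + 13 = 29
Total = 16 + 13 + 4 + 2 = 35
Accuracy = 29 / 35 = 29/35

29/35


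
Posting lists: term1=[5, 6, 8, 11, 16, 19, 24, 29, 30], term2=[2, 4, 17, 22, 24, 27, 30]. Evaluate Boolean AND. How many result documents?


Boolean AND: find intersection of posting lists
term1 docs: [5, 6, 8, 11, 16, 19, 24, 29, 30]
term2 docs: [2, 4, 17, 22, 24, 27, 30]
Intersection: [24, 30]
|intersection| = 2

2


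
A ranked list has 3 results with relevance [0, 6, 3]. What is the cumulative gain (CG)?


Cumulative Gain = sum of relevance scores
Position 1: rel=0, running sum=0
Position 2: rel=6, running sum=6
Position 3: rel=3, running sum=9
CG = 9

9


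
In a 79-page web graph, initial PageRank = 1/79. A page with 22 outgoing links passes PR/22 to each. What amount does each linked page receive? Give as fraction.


Initial PR = 1/79 = 1/79
Outlinks = 22
Contribution per link = PR / outlinks
= 1/79 / 22
= 1/1738

1/1738


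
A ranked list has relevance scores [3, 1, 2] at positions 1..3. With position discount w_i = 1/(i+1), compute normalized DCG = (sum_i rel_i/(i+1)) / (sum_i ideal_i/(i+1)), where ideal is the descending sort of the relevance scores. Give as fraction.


Position discount weights w_i = 1/(i+1) for i=1..3:
Weights = [1/2, 1/3, 1/4]
Actual relevance: [3, 1, 2]
DCG = 3/2 + 1/3 + 2/4 = 7/3
Ideal relevance (sorted desc): [3, 2, 1]
Ideal DCG = 3/2 + 2/3 + 1/4 = 29/12
nDCG = DCG / ideal_DCG = 7/3 / 29/12 = 28/29

28/29


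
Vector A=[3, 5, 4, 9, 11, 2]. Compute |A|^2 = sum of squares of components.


|A|^2 = sum of squared components
A[0]^2 = 3^2 = 9
A[1]^2 = 5^2 = 25
A[2]^2 = 4^2 = 16
A[3]^2 = 9^2 = 81
A[4]^2 = 11^2 = 121
A[5]^2 = 2^2 = 4
Sum = 9 + 25 + 16 + 81 + 121 + 4 = 256

256


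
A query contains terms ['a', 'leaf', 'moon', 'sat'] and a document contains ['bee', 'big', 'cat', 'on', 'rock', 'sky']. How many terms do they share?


Query terms: ['a', 'leaf', 'moon', 'sat']
Document terms: ['bee', 'big', 'cat', 'on', 'rock', 'sky']
Common terms: []
Overlap count = 0

0


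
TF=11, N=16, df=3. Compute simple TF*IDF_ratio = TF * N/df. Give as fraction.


TF * (N/df)
= 11 * (16/3)
= 11 * 16/3
= 176/3

176/3


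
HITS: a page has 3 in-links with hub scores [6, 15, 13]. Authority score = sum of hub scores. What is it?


Authority = sum of hub scores of in-linkers
In-link 1: hub score = 6
In-link 2: hub score = 15
In-link 3: hub score = 13
Authority = 6 + 15 + 13 = 34

34


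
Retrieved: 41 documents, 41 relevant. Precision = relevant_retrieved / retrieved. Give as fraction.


Precision = relevant_retrieved / total_retrieved
= 41 / 41
= 41 / (41 + 0)
= 1

1


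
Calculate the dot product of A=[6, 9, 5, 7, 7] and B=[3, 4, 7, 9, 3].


Dot product = sum of element-wise products
A[0]*B[0] = 6*3 = 18
A[1]*B[1] = 9*4 = 36
A[2]*B[2] = 5*7 = 35
A[3]*B[3] = 7*9 = 63
A[4]*B[4] = 7*3 = 21
Sum = 18 + 36 + 35 + 63 + 21 = 173

173


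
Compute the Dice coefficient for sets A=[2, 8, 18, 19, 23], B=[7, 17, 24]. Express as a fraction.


A intersect B = []
|A intersect B| = 0
|A| = 5, |B| = 3
Dice = 2*0 / (5+3)
= 0 / 8 = 0

0


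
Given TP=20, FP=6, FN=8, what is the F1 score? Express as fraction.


F1 = 2 * P * R / (P + R)
P = TP/(TP+FP) = 20/26 = 10/13
R = TP/(TP+FN) = 20/28 = 5/7
2 * P * R = 2 * 10/13 * 5/7 = 100/91
P + R = 10/13 + 5/7 = 135/91
F1 = 100/91 / 135/91 = 20/27

20/27


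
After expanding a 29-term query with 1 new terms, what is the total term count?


Original terms: 29
Expansion terms: 1
Total = 29 + 1 = 30

30


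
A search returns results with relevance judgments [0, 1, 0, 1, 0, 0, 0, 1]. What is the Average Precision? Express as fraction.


Computing P@k for each relevant position:
Position 1: not relevant
Position 2: relevant, P@2 = 1/2 = 1/2
Position 3: not relevant
Position 4: relevant, P@4 = 2/4 = 1/2
Position 5: not relevant
Position 6: not relevant
Position 7: not relevant
Position 8: relevant, P@8 = 3/8 = 3/8
Sum of P@k = 1/2 + 1/2 + 3/8 = 11/8
AP = 11/8 / 3 = 11/24

11/24


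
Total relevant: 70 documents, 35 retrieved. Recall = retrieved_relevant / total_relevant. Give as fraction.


Recall = retrieved_relevant / total_relevant
= 35 / 70
= 35 / (35 + 35)
= 1/2

1/2


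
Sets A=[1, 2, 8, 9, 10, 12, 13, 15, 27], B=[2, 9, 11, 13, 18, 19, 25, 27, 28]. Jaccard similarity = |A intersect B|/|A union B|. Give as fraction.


A intersect B = [2, 9, 13, 27]
|A intersect B| = 4
A union B = [1, 2, 8, 9, 10, 11, 12, 13, 15, 18, 19, 25, 27, 28]
|A union B| = 14
Jaccard = 4/14 = 2/7

2/7


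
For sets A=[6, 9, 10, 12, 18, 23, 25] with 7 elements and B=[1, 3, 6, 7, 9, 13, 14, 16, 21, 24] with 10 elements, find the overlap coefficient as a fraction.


A intersect B = [6, 9]
|A intersect B| = 2
min(|A|, |B|) = min(7, 10) = 7
Overlap = 2 / 7 = 2/7

2/7


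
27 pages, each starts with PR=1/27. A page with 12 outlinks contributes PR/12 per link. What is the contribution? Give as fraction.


Initial PR = 1/27 = 1/27
Outlinks = 12
Contribution per link = PR / outlinks
= 1/27 / 12
= 1/324

1/324


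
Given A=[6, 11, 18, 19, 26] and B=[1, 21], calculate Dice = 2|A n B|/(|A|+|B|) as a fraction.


A intersect B = []
|A intersect B| = 0
|A| = 5, |B| = 2
Dice = 2*0 / (5+2)
= 0 / 7 = 0

0


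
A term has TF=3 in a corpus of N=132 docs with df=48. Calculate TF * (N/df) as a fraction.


TF * (N/df)
= 3 * (132/48)
= 3 * 11/4
= 33/4

33/4


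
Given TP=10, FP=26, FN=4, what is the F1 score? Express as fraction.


F1 = 2 * P * R / (P + R)
P = TP/(TP+FP) = 10/36 = 5/18
R = TP/(TP+FN) = 10/14 = 5/7
2 * P * R = 2 * 5/18 * 5/7 = 25/63
P + R = 5/18 + 5/7 = 125/126
F1 = 25/63 / 125/126 = 2/5

2/5


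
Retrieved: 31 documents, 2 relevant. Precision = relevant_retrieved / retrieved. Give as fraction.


Precision = relevant_retrieved / total_retrieved
= 2 / 31
= 2 / (2 + 29)
= 2/31

2/31


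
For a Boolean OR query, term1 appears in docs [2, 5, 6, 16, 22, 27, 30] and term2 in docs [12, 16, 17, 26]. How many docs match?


Boolean OR: find union of posting lists
term1 docs: [2, 5, 6, 16, 22, 27, 30]
term2 docs: [12, 16, 17, 26]
Union: [2, 5, 6, 12, 16, 17, 22, 26, 27, 30]
|union| = 10

10


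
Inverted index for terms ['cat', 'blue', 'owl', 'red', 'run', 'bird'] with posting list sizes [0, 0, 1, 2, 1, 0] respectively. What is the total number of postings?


Summing posting list sizes:
'cat': 0 postings
'blue': 0 postings
'owl': 1 postings
'red': 2 postings
'run': 1 postings
'bird': 0 postings
Total = 0 + 0 + 1 + 2 + 1 + 0 = 4

4


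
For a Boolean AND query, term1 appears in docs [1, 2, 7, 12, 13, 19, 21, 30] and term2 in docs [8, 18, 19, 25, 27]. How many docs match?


Boolean AND: find intersection of posting lists
term1 docs: [1, 2, 7, 12, 13, 19, 21, 30]
term2 docs: [8, 18, 19, 25, 27]
Intersection: [19]
|intersection| = 1

1


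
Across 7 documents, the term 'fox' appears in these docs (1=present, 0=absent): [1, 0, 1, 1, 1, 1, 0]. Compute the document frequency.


Checking each document for 'fox':
Doc 1: present
Doc 2: absent
Doc 3: present
Doc 4: present
Doc 5: present
Doc 6: present
Doc 7: absent
df = sum of presences = 1 + 0 + 1 + 1 + 1 + 1 + 0 = 5

5


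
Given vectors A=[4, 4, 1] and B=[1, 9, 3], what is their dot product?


Dot product = sum of element-wise products
A[0]*B[0] = 4*1 = 4
A[1]*B[1] = 4*9 = 36
A[2]*B[2] = 1*3 = 3
Sum = 4 + 36 + 3 = 43

43


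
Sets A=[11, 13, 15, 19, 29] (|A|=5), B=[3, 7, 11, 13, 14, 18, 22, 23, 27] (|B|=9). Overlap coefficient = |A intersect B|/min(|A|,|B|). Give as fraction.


A intersect B = [11, 13]
|A intersect B| = 2
min(|A|, |B|) = min(5, 9) = 5
Overlap = 2 / 5 = 2/5

2/5


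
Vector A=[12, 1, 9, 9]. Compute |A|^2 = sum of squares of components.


|A|^2 = sum of squared components
A[0]^2 = 12^2 = 144
A[1]^2 = 1^2 = 1
A[2]^2 = 9^2 = 81
A[3]^2 = 9^2 = 81
Sum = 144 + 1 + 81 + 81 = 307

307


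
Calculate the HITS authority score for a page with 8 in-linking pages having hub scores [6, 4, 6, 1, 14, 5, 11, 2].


Authority = sum of hub scores of in-linkers
In-link 1: hub score = 6
In-link 2: hub score = 4
In-link 3: hub score = 6
In-link 4: hub score = 1
In-link 5: hub score = 14
In-link 6: hub score = 5
In-link 7: hub score = 11
In-link 8: hub score = 2
Authority = 6 + 4 + 6 + 1 + 14 + 5 + 11 + 2 = 49

49


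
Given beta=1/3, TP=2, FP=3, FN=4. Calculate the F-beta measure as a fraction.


P = TP/(TP+FP) = 2/5 = 2/5
R = TP/(TP+FN) = 2/6 = 1/3
beta^2 = 1/3^2 = 1/9
(1 + beta^2) = 10/9
Numerator = (1+beta^2)*P*R = 4/27
Denominator = beta^2*P + R = 2/45 + 1/3 = 17/45
F_beta = 20/51

20/51


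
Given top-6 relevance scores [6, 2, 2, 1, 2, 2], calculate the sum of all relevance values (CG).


Cumulative Gain = sum of relevance scores
Position 1: rel=6, running sum=6
Position 2: rel=2, running sum=8
Position 3: rel=2, running sum=10
Position 4: rel=1, running sum=11
Position 5: rel=2, running sum=13
Position 6: rel=2, running sum=15
CG = 15

15


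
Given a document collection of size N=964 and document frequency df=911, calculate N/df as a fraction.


IDF ratio = N / df
= 964 / 911
= 964/911

964/911


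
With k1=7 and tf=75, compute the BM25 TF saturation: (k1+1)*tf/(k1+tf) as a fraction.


BM25 TF component = (k1+1)*tf / (k1+tf)
k1 = 7, tf = 75
Numerator = (7+1)*75 = 600
Denominator = 7 + 75 = 82
= 600/82 = 300/41

300/41


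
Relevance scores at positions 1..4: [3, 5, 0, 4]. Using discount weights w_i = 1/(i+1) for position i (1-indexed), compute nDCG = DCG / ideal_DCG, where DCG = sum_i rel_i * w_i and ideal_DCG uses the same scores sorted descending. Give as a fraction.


Position discount weights w_i = 1/(i+1) for i=1..4:
Weights = [1/2, 1/3, 1/4, 1/5]
Actual relevance: [3, 5, 0, 4]
DCG = 3/2 + 5/3 + 0/4 + 4/5 = 119/30
Ideal relevance (sorted desc): [5, 4, 3, 0]
Ideal DCG = 5/2 + 4/3 + 3/4 + 0/5 = 55/12
nDCG = DCG / ideal_DCG = 119/30 / 55/12 = 238/275

238/275


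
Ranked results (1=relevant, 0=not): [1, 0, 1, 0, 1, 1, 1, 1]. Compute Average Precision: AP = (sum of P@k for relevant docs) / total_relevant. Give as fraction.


Computing P@k for each relevant position:
Position 1: relevant, P@1 = 1/1 = 1
Position 2: not relevant
Position 3: relevant, P@3 = 2/3 = 2/3
Position 4: not relevant
Position 5: relevant, P@5 = 3/5 = 3/5
Position 6: relevant, P@6 = 4/6 = 2/3
Position 7: relevant, P@7 = 5/7 = 5/7
Position 8: relevant, P@8 = 6/8 = 3/4
Sum of P@k = 1 + 2/3 + 3/5 + 2/3 + 5/7 + 3/4 = 1847/420
AP = 1847/420 / 6 = 1847/2520

1847/2520


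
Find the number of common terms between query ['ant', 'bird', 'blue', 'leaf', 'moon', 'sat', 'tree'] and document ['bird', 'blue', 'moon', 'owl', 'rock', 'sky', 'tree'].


Query terms: ['ant', 'bird', 'blue', 'leaf', 'moon', 'sat', 'tree']
Document terms: ['bird', 'blue', 'moon', 'owl', 'rock', 'sky', 'tree']
Common terms: ['bird', 'blue', 'moon', 'tree']
Overlap count = 4

4


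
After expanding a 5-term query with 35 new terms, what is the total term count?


Original terms: 5
Expansion terms: 35
Total = 5 + 35 = 40

40


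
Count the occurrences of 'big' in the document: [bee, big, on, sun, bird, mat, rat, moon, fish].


Document has 9 words
Scanning for 'big':
Found at positions: [1]
Count = 1

1


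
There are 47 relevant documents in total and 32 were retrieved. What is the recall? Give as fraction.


Recall = retrieved_relevant / total_relevant
= 32 / 47
= 32 / (32 + 15)
= 32/47

32/47


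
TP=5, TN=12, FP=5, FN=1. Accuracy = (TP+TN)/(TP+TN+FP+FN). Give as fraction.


Accuracy = (TP + TN) / (TP + TN + FP + FN)
TP + TN = 5 + 12 = 17
Total = 5 + 12 + 5 + 1 = 23
Accuracy = 17 / 23 = 17/23

17/23


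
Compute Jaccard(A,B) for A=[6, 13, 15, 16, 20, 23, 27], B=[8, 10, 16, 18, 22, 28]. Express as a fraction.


A intersect B = [16]
|A intersect B| = 1
A union B = [6, 8, 10, 13, 15, 16, 18, 20, 22, 23, 27, 28]
|A union B| = 12
Jaccard = 1/12 = 1/12

1/12


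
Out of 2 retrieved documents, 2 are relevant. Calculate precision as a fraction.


Precision = relevant_retrieved / total_retrieved
= 2 / 2
= 2 / (2 + 0)
= 1

1


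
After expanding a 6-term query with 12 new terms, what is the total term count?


Original terms: 6
Expansion terms: 12
Total = 6 + 12 = 18

18


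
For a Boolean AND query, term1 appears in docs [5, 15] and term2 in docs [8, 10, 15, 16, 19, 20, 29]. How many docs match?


Boolean AND: find intersection of posting lists
term1 docs: [5, 15]
term2 docs: [8, 10, 15, 16, 19, 20, 29]
Intersection: [15]
|intersection| = 1

1


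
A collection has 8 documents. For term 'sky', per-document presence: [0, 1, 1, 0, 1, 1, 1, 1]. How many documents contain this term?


Checking each document for 'sky':
Doc 1: absent
Doc 2: present
Doc 3: present
Doc 4: absent
Doc 5: present
Doc 6: present
Doc 7: present
Doc 8: present
df = sum of presences = 0 + 1 + 1 + 0 + 1 + 1 + 1 + 1 = 6

6


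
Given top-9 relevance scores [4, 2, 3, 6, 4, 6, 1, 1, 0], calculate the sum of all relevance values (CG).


Cumulative Gain = sum of relevance scores
Position 1: rel=4, running sum=4
Position 2: rel=2, running sum=6
Position 3: rel=3, running sum=9
Position 4: rel=6, running sum=15
Position 5: rel=4, running sum=19
Position 6: rel=6, running sum=25
Position 7: rel=1, running sum=26
Position 8: rel=1, running sum=27
Position 9: rel=0, running sum=27
CG = 27

27


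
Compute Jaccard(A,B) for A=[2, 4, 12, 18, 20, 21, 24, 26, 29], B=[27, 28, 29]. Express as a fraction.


A intersect B = [29]
|A intersect B| = 1
A union B = [2, 4, 12, 18, 20, 21, 24, 26, 27, 28, 29]
|A union B| = 11
Jaccard = 1/11 = 1/11

1/11


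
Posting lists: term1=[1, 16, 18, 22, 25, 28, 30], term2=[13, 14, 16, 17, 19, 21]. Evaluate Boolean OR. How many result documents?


Boolean OR: find union of posting lists
term1 docs: [1, 16, 18, 22, 25, 28, 30]
term2 docs: [13, 14, 16, 17, 19, 21]
Union: [1, 13, 14, 16, 17, 18, 19, 21, 22, 25, 28, 30]
|union| = 12

12


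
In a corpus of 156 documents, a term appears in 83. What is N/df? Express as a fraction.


IDF ratio = N / df
= 156 / 83
= 156/83

156/83


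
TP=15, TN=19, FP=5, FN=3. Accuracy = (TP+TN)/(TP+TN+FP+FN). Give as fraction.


Accuracy = (TP + TN) / (TP + TN + FP + FN)
TP + TN = 15 + 19 = 34
Total = 15 + 19 + 5 + 3 = 42
Accuracy = 34 / 42 = 17/21

17/21


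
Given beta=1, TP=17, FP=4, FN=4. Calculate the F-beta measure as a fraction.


P = TP/(TP+FP) = 17/21 = 17/21
R = TP/(TP+FN) = 17/21 = 17/21
beta^2 = 1^2 = 1
(1 + beta^2) = 2
Numerator = (1+beta^2)*P*R = 578/441
Denominator = beta^2*P + R = 17/21 + 17/21 = 34/21
F_beta = 17/21

17/21


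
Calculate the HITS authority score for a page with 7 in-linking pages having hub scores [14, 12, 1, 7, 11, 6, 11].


Authority = sum of hub scores of in-linkers
In-link 1: hub score = 14
In-link 2: hub score = 12
In-link 3: hub score = 1
In-link 4: hub score = 7
In-link 5: hub score = 11
In-link 6: hub score = 6
In-link 7: hub score = 11
Authority = 14 + 12 + 1 + 7 + 11 + 6 + 11 = 62

62


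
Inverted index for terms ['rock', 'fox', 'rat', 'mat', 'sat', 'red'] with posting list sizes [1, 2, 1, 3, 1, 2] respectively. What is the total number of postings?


Summing posting list sizes:
'rock': 1 postings
'fox': 2 postings
'rat': 1 postings
'mat': 3 postings
'sat': 1 postings
'red': 2 postings
Total = 1 + 2 + 1 + 3 + 1 + 2 = 10

10


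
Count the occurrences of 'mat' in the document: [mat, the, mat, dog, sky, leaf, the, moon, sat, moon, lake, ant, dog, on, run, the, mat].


Document has 17 words
Scanning for 'mat':
Found at positions: [0, 2, 16]
Count = 3

3


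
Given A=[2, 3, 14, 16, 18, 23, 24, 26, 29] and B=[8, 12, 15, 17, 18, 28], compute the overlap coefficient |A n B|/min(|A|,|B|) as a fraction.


A intersect B = [18]
|A intersect B| = 1
min(|A|, |B|) = min(9, 6) = 6
Overlap = 1 / 6 = 1/6

1/6


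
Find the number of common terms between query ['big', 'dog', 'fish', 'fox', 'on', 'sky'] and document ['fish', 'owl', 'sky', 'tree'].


Query terms: ['big', 'dog', 'fish', 'fox', 'on', 'sky']
Document terms: ['fish', 'owl', 'sky', 'tree']
Common terms: ['fish', 'sky']
Overlap count = 2

2


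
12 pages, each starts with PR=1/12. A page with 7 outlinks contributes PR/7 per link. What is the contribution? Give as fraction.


Initial PR = 1/12 = 1/12
Outlinks = 7
Contribution per link = PR / outlinks
= 1/12 / 7
= 1/84

1/84


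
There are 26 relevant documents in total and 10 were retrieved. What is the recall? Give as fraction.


Recall = retrieved_relevant / total_relevant
= 10 / 26
= 10 / (10 + 16)
= 5/13

5/13


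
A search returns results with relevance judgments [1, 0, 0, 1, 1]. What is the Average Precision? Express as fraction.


Computing P@k for each relevant position:
Position 1: relevant, P@1 = 1/1 = 1
Position 2: not relevant
Position 3: not relevant
Position 4: relevant, P@4 = 2/4 = 1/2
Position 5: relevant, P@5 = 3/5 = 3/5
Sum of P@k = 1 + 1/2 + 3/5 = 21/10
AP = 21/10 / 3 = 7/10

7/10


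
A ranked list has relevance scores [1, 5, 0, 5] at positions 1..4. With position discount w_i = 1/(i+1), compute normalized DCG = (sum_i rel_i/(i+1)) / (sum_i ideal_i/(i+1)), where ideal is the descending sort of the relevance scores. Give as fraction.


Position discount weights w_i = 1/(i+1) for i=1..4:
Weights = [1/2, 1/3, 1/4, 1/5]
Actual relevance: [1, 5, 0, 5]
DCG = 1/2 + 5/3 + 0/4 + 5/5 = 19/6
Ideal relevance (sorted desc): [5, 5, 1, 0]
Ideal DCG = 5/2 + 5/3 + 1/4 + 0/5 = 53/12
nDCG = DCG / ideal_DCG = 19/6 / 53/12 = 38/53

38/53


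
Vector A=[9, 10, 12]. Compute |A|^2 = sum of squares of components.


|A|^2 = sum of squared components
A[0]^2 = 9^2 = 81
A[1]^2 = 10^2 = 100
A[2]^2 = 12^2 = 144
Sum = 81 + 100 + 144 = 325

325


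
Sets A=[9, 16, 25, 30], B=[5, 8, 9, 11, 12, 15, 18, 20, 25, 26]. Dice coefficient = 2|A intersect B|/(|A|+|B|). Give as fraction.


A intersect B = [9, 25]
|A intersect B| = 2
|A| = 4, |B| = 10
Dice = 2*2 / (4+10)
= 4 / 14 = 2/7

2/7


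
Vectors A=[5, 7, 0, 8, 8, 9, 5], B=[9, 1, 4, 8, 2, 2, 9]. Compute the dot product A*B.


Dot product = sum of element-wise products
A[0]*B[0] = 5*9 = 45
A[1]*B[1] = 7*1 = 7
A[2]*B[2] = 0*4 = 0
A[3]*B[3] = 8*8 = 64
A[4]*B[4] = 8*2 = 16
A[5]*B[5] = 9*2 = 18
A[6]*B[6] = 5*9 = 45
Sum = 45 + 7 + 0 + 64 + 16 + 18 + 45 = 195

195


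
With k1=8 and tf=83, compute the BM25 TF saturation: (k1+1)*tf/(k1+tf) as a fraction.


BM25 TF component = (k1+1)*tf / (k1+tf)
k1 = 8, tf = 83
Numerator = (8+1)*83 = 747
Denominator = 8 + 83 = 91
= 747/91 = 747/91

747/91


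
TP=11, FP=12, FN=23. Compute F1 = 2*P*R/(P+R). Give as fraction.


F1 = 2 * P * R / (P + R)
P = TP/(TP+FP) = 11/23 = 11/23
R = TP/(TP+FN) = 11/34 = 11/34
2 * P * R = 2 * 11/23 * 11/34 = 121/391
P + R = 11/23 + 11/34 = 627/782
F1 = 121/391 / 627/782 = 22/57

22/57


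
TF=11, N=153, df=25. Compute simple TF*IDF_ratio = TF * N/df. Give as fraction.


TF * (N/df)
= 11 * (153/25)
= 11 * 153/25
= 1683/25

1683/25


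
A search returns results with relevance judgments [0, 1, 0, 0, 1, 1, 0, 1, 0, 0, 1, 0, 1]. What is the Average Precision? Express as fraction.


Computing P@k for each relevant position:
Position 1: not relevant
Position 2: relevant, P@2 = 1/2 = 1/2
Position 3: not relevant
Position 4: not relevant
Position 5: relevant, P@5 = 2/5 = 2/5
Position 6: relevant, P@6 = 3/6 = 1/2
Position 7: not relevant
Position 8: relevant, P@8 = 4/8 = 1/2
Position 9: not relevant
Position 10: not relevant
Position 11: relevant, P@11 = 5/11 = 5/11
Position 12: not relevant
Position 13: relevant, P@13 = 6/13 = 6/13
Sum of P@k = 1/2 + 2/5 + 1/2 + 1/2 + 5/11 + 6/13 = 4027/1430
AP = 4027/1430 / 6 = 4027/8580

4027/8580


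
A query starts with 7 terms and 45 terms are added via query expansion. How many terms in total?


Original terms: 7
Expansion terms: 45
Total = 7 + 45 = 52

52


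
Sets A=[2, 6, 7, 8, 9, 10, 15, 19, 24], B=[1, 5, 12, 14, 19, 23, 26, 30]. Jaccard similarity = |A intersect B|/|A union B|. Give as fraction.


A intersect B = [19]
|A intersect B| = 1
A union B = [1, 2, 5, 6, 7, 8, 9, 10, 12, 14, 15, 19, 23, 24, 26, 30]
|A union B| = 16
Jaccard = 1/16 = 1/16

1/16


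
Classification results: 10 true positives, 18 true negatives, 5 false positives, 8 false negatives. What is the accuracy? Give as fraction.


Accuracy = (TP + TN) / (TP + TN + FP + FN)
TP + TN = 10 + 18 = 28
Total = 10 + 18 + 5 + 8 = 41
Accuracy = 28 / 41 = 28/41

28/41


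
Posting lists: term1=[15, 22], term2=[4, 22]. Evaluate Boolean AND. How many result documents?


Boolean AND: find intersection of posting lists
term1 docs: [15, 22]
term2 docs: [4, 22]
Intersection: [22]
|intersection| = 1

1


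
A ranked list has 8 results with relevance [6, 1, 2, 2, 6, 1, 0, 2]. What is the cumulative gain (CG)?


Cumulative Gain = sum of relevance scores
Position 1: rel=6, running sum=6
Position 2: rel=1, running sum=7
Position 3: rel=2, running sum=9
Position 4: rel=2, running sum=11
Position 5: rel=6, running sum=17
Position 6: rel=1, running sum=18
Position 7: rel=0, running sum=18
Position 8: rel=2, running sum=20
CG = 20

20


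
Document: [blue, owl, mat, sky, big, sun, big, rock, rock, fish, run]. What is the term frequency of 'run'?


Document has 11 words
Scanning for 'run':
Found at positions: [10]
Count = 1

1


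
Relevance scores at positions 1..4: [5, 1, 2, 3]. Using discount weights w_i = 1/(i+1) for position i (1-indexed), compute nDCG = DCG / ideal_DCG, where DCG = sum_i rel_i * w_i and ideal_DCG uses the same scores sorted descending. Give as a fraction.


Position discount weights w_i = 1/(i+1) for i=1..4:
Weights = [1/2, 1/3, 1/4, 1/5]
Actual relevance: [5, 1, 2, 3]
DCG = 5/2 + 1/3 + 2/4 + 3/5 = 59/15
Ideal relevance (sorted desc): [5, 3, 2, 1]
Ideal DCG = 5/2 + 3/3 + 2/4 + 1/5 = 21/5
nDCG = DCG / ideal_DCG = 59/15 / 21/5 = 59/63

59/63


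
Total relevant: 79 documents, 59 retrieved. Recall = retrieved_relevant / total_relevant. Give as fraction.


Recall = retrieved_relevant / total_relevant
= 59 / 79
= 59 / (59 + 20)
= 59/79

59/79


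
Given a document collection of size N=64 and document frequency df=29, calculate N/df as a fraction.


IDF ratio = N / df
= 64 / 29
= 64/29

64/29


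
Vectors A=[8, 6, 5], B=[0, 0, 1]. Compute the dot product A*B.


Dot product = sum of element-wise products
A[0]*B[0] = 8*0 = 0
A[1]*B[1] = 6*0 = 0
A[2]*B[2] = 5*1 = 5
Sum = 0 + 0 + 5 = 5

5


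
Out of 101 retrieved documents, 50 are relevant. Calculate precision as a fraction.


Precision = relevant_retrieved / total_retrieved
= 50 / 101
= 50 / (50 + 51)
= 50/101

50/101


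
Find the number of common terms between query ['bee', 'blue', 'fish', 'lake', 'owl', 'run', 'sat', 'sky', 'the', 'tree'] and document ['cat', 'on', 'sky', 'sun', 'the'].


Query terms: ['bee', 'blue', 'fish', 'lake', 'owl', 'run', 'sat', 'sky', 'the', 'tree']
Document terms: ['cat', 'on', 'sky', 'sun', 'the']
Common terms: ['sky', 'the']
Overlap count = 2

2


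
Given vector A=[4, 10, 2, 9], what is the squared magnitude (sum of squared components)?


|A|^2 = sum of squared components
A[0]^2 = 4^2 = 16
A[1]^2 = 10^2 = 100
A[2]^2 = 2^2 = 4
A[3]^2 = 9^2 = 81
Sum = 16 + 100 + 4 + 81 = 201

201


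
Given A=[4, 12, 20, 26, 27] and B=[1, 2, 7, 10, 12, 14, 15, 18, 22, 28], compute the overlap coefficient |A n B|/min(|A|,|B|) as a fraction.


A intersect B = [12]
|A intersect B| = 1
min(|A|, |B|) = min(5, 10) = 5
Overlap = 1 / 5 = 1/5

1/5


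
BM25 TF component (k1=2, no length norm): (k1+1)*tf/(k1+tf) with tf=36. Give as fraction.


BM25 TF component = (k1+1)*tf / (k1+tf)
k1 = 2, tf = 36
Numerator = (2+1)*36 = 108
Denominator = 2 + 36 = 38
= 108/38 = 54/19

54/19


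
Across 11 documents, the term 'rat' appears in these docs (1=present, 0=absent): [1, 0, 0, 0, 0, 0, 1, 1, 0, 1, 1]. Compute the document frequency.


Checking each document for 'rat':
Doc 1: present
Doc 2: absent
Doc 3: absent
Doc 4: absent
Doc 5: absent
Doc 6: absent
Doc 7: present
Doc 8: present
Doc 9: absent
Doc 10: present
Doc 11: present
df = sum of presences = 1 + 0 + 0 + 0 + 0 + 0 + 1 + 1 + 0 + 1 + 1 = 5

5


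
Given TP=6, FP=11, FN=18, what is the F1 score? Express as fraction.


F1 = 2 * P * R / (P + R)
P = TP/(TP+FP) = 6/17 = 6/17
R = TP/(TP+FN) = 6/24 = 1/4
2 * P * R = 2 * 6/17 * 1/4 = 3/17
P + R = 6/17 + 1/4 = 41/68
F1 = 3/17 / 41/68 = 12/41

12/41


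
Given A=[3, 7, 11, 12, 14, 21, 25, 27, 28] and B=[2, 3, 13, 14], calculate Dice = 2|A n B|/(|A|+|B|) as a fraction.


A intersect B = [3, 14]
|A intersect B| = 2
|A| = 9, |B| = 4
Dice = 2*2 / (9+4)
= 4 / 13 = 4/13

4/13


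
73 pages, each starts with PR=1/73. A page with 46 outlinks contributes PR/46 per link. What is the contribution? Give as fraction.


Initial PR = 1/73 = 1/73
Outlinks = 46
Contribution per link = PR / outlinks
= 1/73 / 46
= 1/3358

1/3358


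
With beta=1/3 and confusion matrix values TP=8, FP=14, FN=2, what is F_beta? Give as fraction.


P = TP/(TP+FP) = 8/22 = 4/11
R = TP/(TP+FN) = 8/10 = 4/5
beta^2 = 1/3^2 = 1/9
(1 + beta^2) = 10/9
Numerator = (1+beta^2)*P*R = 32/99
Denominator = beta^2*P + R = 4/99 + 4/5 = 416/495
F_beta = 5/13

5/13


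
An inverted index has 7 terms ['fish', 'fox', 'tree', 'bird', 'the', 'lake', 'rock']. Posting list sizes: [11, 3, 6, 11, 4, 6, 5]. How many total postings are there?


Summing posting list sizes:
'fish': 11 postings
'fox': 3 postings
'tree': 6 postings
'bird': 11 postings
'the': 4 postings
'lake': 6 postings
'rock': 5 postings
Total = 11 + 3 + 6 + 11 + 4 + 6 + 5 = 46

46


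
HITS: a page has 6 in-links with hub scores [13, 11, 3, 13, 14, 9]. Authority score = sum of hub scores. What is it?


Authority = sum of hub scores of in-linkers
In-link 1: hub score = 13
In-link 2: hub score = 11
In-link 3: hub score = 3
In-link 4: hub score = 13
In-link 5: hub score = 14
In-link 6: hub score = 9
Authority = 13 + 11 + 3 + 13 + 14 + 9 = 63

63


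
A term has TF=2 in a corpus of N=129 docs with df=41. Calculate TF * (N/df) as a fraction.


TF * (N/df)
= 2 * (129/41)
= 2 * 129/41
= 258/41

258/41


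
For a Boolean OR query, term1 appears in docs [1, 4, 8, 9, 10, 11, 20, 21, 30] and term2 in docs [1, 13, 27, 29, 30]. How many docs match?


Boolean OR: find union of posting lists
term1 docs: [1, 4, 8, 9, 10, 11, 20, 21, 30]
term2 docs: [1, 13, 27, 29, 30]
Union: [1, 4, 8, 9, 10, 11, 13, 20, 21, 27, 29, 30]
|union| = 12

12
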